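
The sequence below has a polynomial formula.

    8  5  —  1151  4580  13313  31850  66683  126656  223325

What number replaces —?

158

Using the last 7 terms:
3429  8733  18537  34833  59973  96669
5304  9804  16296  25140  36696
4500  6492  8844  11556
1992  2352  2712
360  360
Constant fifth difference = 360.
Extend backward: 1992 − 360 = 1632;  4500 − 1632 = 2868;  5304 − 2868 = 2436;  3429 − 2436 = 993;  1151 − 993 = 158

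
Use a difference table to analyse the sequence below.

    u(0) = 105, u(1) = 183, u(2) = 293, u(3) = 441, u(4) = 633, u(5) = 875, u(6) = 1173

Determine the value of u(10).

D1: 78, 110, 148, 192, 242, 298
D2: 32, 38, 44, 50, 56
D3: 6, 6, 6, 6
Constant third difference = 6, so extend:
56 + 6 = 62;  298 + 62 = 360;  1173 + 360 = 1533
62 + 6 = 68;  360 + 68 = 428;  1533 + 428 = 1961
68 + 6 = 74;  428 + 74 = 502;  1961 + 502 = 2463
74 + 6 = 80;  502 + 80 = 582;  2463 + 582 = 3045

3045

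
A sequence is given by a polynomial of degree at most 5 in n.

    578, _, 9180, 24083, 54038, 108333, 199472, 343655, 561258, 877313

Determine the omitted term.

2777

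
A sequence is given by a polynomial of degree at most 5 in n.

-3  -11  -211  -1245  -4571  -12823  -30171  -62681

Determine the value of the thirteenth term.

First differences: -8 , -200 , -1034 , -3326 , -8252 , -17348 , -32510
Second differences: -192 , -834 , -2292 , -4926 , -9096 , -15162
Third differences: -642 , -1458 , -2634 , -4170 , -6066
Fourth differences: -816 , -1176 , -1536 , -1896
Fifth differences: -360 , -360 , -360
The fifth differences are constant (-360).
-1896 − 360 = -2256;  -6066 − 2256 = -8322;  -15162 − 8322 = -23484;  -32510 − 23484 = -55994;  -62681 − 55994 = -118675
-2256 − 360 = -2616;  -8322 − 2616 = -10938;  -23484 − 10938 = -34422;  -55994 − 34422 = -90416;  -118675 − 90416 = -209091
-2616 − 360 = -2976;  -10938 − 2976 = -13914;  -34422 − 13914 = -48336;  -90416 − 48336 = -138752;  -209091 − 138752 = -347843
-2976 − 360 = -3336;  -13914 − 3336 = -17250;  -48336 − 17250 = -65586;  -138752 − 65586 = -204338;  -347843 − 204338 = -552181
-3336 − 360 = -3696;  -17250 − 3696 = -20946;  -65586 − 20946 = -86532;  -204338 − 86532 = -290870;  -552181 − 290870 = -843051

-843051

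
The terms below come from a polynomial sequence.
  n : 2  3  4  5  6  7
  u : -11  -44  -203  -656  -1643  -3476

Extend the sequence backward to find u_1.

-8

D1: -33  -159  -453  -987  -1833
D2: -126  -294  -534  -846
D3: -168  -240  -312
D4: -72  -72
The fourth differences are constant at -72.
Work back: -168 + 72 = -96;  -126 + 96 = -30;  -33 + 30 = -3;  -11 + 3 = -8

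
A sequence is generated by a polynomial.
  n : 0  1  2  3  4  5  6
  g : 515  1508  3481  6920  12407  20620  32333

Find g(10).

Δ: 993  1973  3439  5487  8213  11713
Δ²: 980  1466  2048  2726  3500
Δ³: 486  582  678  774
Δ⁴: 96  96  96
The fourth differences are constant (96).
774 + 96 = 870;  3500 + 870 = 4370;  11713 + 4370 = 16083;  32333 + 16083 = 48416
870 + 96 = 966;  4370 + 966 = 5336;  16083 + 5336 = 21419;  48416 + 21419 = 69835
966 + 96 = 1062;  5336 + 1062 = 6398;  21419 + 6398 = 27817;  69835 + 27817 = 97652
1062 + 96 = 1158;  6398 + 1158 = 7556;  27817 + 7556 = 35373;  97652 + 35373 = 133025

133025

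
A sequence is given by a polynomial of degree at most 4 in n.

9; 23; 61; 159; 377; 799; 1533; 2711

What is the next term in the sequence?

4489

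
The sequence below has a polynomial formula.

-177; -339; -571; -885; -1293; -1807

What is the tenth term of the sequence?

D1: -162 , -232 , -314 , -408 , -514
D2: -70 , -82 , -94 , -106
D3: -12 , -12 , -12
Third differences constant at -12.
-106 − 12 = -118;  -514 − 118 = -632;  -1807 − 632 = -2439
-118 − 12 = -130;  -632 − 130 = -762;  -2439 − 762 = -3201
-130 − 12 = -142;  -762 − 142 = -904;  -3201 − 904 = -4105
-142 − 12 = -154;  -904 − 154 = -1058;  -4105 − 1058 = -5163

-5163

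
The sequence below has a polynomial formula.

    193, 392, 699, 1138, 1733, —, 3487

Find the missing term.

2508

Using the first 5 terms:
199  307  439  595
108  132  156
24  24
Constant third difference = 24.
Extend forward: 156 + 24 = 180;  595 + 180 = 775;  1733 + 775 = 2508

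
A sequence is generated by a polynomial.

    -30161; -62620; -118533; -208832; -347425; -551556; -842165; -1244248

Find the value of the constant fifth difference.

-360

First differences: -32459, -55913, -90299, -138593, -204131, -290609, -402083
Second differences: -23454, -34386, -48294, -65538, -86478, -111474
Third differences: -10932, -13908, -17244, -20940, -24996
Fourth differences: -2976, -3336, -3696, -4056
Fifth differences: -360, -360, -360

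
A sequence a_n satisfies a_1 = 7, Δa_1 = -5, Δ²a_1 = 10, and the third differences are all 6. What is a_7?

Build the table forward from the leading diagonal:
D3: 6  6  6  6  6  6  6
D2: 10  16  22  28  34  40  46
D1: -5  5  21  43  71  105  145
a: 7  2  7  28  71  142  247

247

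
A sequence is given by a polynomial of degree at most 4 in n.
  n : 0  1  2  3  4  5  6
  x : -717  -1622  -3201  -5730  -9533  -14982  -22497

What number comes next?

D1: -905  -1579  -2529  -3803  -5449  -7515
D2: -674  -950  -1274  -1646  -2066
D3: -276  -324  -372  -420
D4: -48  -48  -48
The fourth differences are constant (-48).
-420 − 48 = -468;  -2066 − 468 = -2534;  -7515 − 2534 = -10049;  -22497 − 10049 = -32546

-32546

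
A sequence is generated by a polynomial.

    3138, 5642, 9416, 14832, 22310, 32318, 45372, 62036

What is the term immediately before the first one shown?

Δ: 2504  3774  5416  7478  10008  13054  16664
Δ²: 1270  1642  2062  2530  3046  3610
Δ³: 372  420  468  516  564
Δ⁴: 48  48  48  48
The fourth differences are constant at 48.
Work back: 372 − 48 = 324;  1270 − 324 = 946;  2504 − 946 = 1558;  3138 − 1558 = 1580

1580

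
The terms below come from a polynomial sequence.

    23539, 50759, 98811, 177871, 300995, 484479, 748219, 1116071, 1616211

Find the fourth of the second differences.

60360

First differences: 27220, 48052, 79060, 123124, 183484, 263740, 367852, 500140
Second differences: 20832, 31008, 44064, 60360, 80256, 104112, 132288
Third differences: 10176, 13056, 16296, 19896, 23856, 28176
Fourth differences: 2880, 3240, 3600, 3960, 4320
Fifth differences: 360, 360, 360, 360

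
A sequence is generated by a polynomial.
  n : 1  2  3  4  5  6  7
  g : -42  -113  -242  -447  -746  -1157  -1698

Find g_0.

-11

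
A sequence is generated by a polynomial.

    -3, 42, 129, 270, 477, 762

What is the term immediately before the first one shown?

45  87  141  207  285
42  54  66  78
12  12  12
The third differences are constant at 12.
Work back: 42 − 12 = 30;  45 − 30 = 15;  -3 − 15 = -18

-18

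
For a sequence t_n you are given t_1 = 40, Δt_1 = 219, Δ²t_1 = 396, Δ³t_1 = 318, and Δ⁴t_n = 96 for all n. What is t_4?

2203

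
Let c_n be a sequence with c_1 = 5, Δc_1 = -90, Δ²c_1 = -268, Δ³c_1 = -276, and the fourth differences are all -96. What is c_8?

-19273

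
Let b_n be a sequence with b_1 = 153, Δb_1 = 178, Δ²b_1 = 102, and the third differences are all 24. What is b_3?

611

Build the table forward from the leading diagonal:
Δ³: 24  24  24
Δ²: 102  126  150
Δ: 178  280  406
b: 153  331  611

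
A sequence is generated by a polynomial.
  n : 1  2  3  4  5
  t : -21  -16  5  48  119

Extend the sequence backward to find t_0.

-16

D1: 5  21  43  71
D2: 16  22  28
D3: 6  6
The third differences are constant at 6.
Work back: 16 − 6 = 10;  5 − 10 = -5;  -21 + 5 = -16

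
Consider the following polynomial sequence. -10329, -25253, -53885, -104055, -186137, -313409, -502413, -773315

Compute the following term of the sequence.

-1150265

Δ: -14924, -28632, -50170, -82082, -127272, -189004, -270902
Δ²: -13708, -21538, -31912, -45190, -61732, -81898
Δ³: -7830, -10374, -13278, -16542, -20166
Δ⁴: -2544, -2904, -3264, -3624
Δ⁵: -360, -360, -360
Constant fifth difference = -360, so extend:
-3624 − 360 = -3984;  -20166 − 3984 = -24150;  -81898 − 24150 = -106048;  -270902 − 106048 = -376950;  -773315 − 376950 = -1150265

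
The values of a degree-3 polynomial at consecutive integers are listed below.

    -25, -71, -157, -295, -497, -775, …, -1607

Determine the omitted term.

-1141

Using the first 6 terms:
Δ: -46, -86, -138, -202, -278
Δ²: -40, -52, -64, -76
Δ³: -12, -12, -12
Constant third difference = -12.
Extend forward: -76 − 12 = -88;  -278 − 88 = -366;  -775 − 366 = -1141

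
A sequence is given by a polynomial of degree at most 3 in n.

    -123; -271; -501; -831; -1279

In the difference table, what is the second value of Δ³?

-18

First differences: -148, -230, -330, -448
Second differences: -82, -100, -118
Third differences: -18, -18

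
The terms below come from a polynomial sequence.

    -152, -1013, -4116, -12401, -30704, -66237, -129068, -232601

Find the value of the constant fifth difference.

-480

First differences: -861, -3103, -8285, -18303, -35533, -62831, -103533
Second differences: -2242, -5182, -10018, -17230, -27298, -40702
Third differences: -2940, -4836, -7212, -10068, -13404
Fourth differences: -1896, -2376, -2856, -3336
Fifth differences: -480, -480, -480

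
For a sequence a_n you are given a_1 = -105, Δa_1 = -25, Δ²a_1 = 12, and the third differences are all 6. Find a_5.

-109

Build the table forward from the leading diagonal:
D3: 6, 6, 6, 6, 6
D2: 12, 18, 24, 30, 36
D1: -25, -13, 5, 29, 59
a: -105, -130, -143, -138, -109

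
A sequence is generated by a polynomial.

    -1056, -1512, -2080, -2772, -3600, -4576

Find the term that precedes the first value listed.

-700

D1: -456, -568, -692, -828, -976
D2: -112, -124, -136, -148
D3: -12, -12, -12
The third differences are constant at -12.
Work back: -112 + 12 = -100;  -456 + 100 = -356;  -1056 + 356 = -700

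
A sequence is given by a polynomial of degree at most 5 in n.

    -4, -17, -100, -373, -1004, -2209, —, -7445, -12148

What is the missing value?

Using the first 6 terms:
D1: -13  -83  -273  -631  -1205
D2: -70  -190  -358  -574
D3: -120  -168  -216
D4: -48  -48
Constant fourth difference = -48.
Extend forward: -216 − 48 = -264;  -574 − 264 = -838;  -1205 − 838 = -2043;  -2209 − 2043 = -4252

-4252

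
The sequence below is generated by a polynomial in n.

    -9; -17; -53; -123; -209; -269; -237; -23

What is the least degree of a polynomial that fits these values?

D1: -8, -36, -70, -86, -60, 32, 214
D2: -28, -34, -16, 26, 92, 182
D3: -6, 18, 42, 66, 90
D4: 24, 24, 24, 24
The fourth differences are constant, so the polynomial has degree 4.

4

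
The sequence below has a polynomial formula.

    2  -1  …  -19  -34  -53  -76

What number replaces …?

-8

Using the last 4 terms:
First differences: -15, -19, -23
Second differences: -4, -4
Constant second difference = -4.
Extend backward: -15 + 4 = -11;  -19 + 11 = -8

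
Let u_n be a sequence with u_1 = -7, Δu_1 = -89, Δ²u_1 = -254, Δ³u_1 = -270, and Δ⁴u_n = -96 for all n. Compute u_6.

-6172

Build the table forward from the leading diagonal:
Fourth differences: -96, -96, -96, -96, -96, -96
Third differences: -270, -366, -462, -558, -654, -750
Second differences: -254, -524, -890, -1352, -1910, -2564
First differences: -89, -343, -867, -1757, -3109, -5019
u: -7, -96, -439, -1306, -3063, -6172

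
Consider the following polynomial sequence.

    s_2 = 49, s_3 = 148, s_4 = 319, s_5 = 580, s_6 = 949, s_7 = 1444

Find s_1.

4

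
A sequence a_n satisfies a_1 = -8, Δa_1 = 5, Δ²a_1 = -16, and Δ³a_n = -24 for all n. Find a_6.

-383

Build the table forward from the leading diagonal:
Third differences: -24, -24, -24, -24, -24, -24
Second differences: -16, -40, -64, -88, -112, -136
First differences: 5, -11, -51, -115, -203, -315
a: -8, -3, -14, -65, -180, -383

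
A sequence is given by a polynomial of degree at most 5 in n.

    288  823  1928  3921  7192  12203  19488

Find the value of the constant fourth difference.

72

Δ: 535, 1105, 1993, 3271, 5011, 7285
Δ²: 570, 888, 1278, 1740, 2274
Δ³: 318, 390, 462, 534
Δ⁴: 72, 72, 72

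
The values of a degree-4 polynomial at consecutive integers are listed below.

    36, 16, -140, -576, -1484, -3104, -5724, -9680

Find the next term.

-20, -156, -436, -908, -1620, -2620, -3956
-136, -280, -472, -712, -1000, -1336
-144, -192, -240, -288, -336
-48, -48, -48, -48
Constant fourth difference = -48, so extend:
-336 − 48 = -384;  -1336 − 384 = -1720;  -3956 − 1720 = -5676;  -9680 − 5676 = -15356

-15356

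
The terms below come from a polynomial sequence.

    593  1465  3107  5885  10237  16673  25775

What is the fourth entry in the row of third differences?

First differences: 872, 1642, 2778, 4352, 6436, 9102
Second differences: 770, 1136, 1574, 2084, 2666
Third differences: 366, 438, 510, 582
Fourth differences: 72, 72, 72

582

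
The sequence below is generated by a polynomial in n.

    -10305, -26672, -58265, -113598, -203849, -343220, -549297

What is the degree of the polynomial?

Δ: -16367, -31593, -55333, -90251, -139371, -206077
Δ²: -15226, -23740, -34918, -49120, -66706
Δ³: -8514, -11178, -14202, -17586
Δ⁴: -2664, -3024, -3384
Δ⁵: -360, -360
The fifth differences are constant, so the polynomial has degree 5.

5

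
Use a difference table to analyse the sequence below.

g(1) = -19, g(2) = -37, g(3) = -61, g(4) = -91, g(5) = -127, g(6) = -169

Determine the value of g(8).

-271

First differences: -18, -24, -30, -36, -42
Second differences: -6, -6, -6, -6
Constant second difference = -6, so extend:
-42 − 6 = -48;  -169 − 48 = -217
-48 − 6 = -54;  -217 − 54 = -271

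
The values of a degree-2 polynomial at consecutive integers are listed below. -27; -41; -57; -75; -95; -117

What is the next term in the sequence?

D1: -14  -16  -18  -20  -22
D2: -2  -2  -2  -2
Constant second difference = -2, so extend:
-22 − 2 = -24;  -117 − 24 = -141

-141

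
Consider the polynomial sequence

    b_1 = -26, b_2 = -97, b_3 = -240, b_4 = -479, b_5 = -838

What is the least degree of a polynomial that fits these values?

3

D1: -71, -143, -239, -359
D2: -72, -96, -120
D3: -24, -24
The third differences are constant, so the polynomial has degree 3.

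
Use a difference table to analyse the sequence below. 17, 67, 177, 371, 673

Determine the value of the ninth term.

3441

Δ: 50  110  194  302
Δ²: 60  84  108
Δ³: 24  24
Third differences constant at 24.
108 + 24 = 132;  302 + 132 = 434;  673 + 434 = 1107
132 + 24 = 156;  434 + 156 = 590;  1107 + 590 = 1697
156 + 24 = 180;  590 + 180 = 770;  1697 + 770 = 2467
180 + 24 = 204;  770 + 204 = 974;  2467 + 974 = 3441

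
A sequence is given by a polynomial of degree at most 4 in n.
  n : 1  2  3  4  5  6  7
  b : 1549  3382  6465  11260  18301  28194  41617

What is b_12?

First differences: 1833, 3083, 4795, 7041, 9893, 13423
Second differences: 1250, 1712, 2246, 2852, 3530
Third differences: 462, 534, 606, 678
Fourth differences: 72, 72, 72
Constant fourth difference = 72, so extend:
678 + 72 = 750;  3530 + 750 = 4280;  13423 + 4280 = 17703;  41617 + 17703 = 59320
750 + 72 = 822;  4280 + 822 = 5102;  17703 + 5102 = 22805;  59320 + 22805 = 82125
822 + 72 = 894;  5102 + 894 = 5996;  22805 + 5996 = 28801;  82125 + 28801 = 110926
894 + 72 = 966;  5996 + 966 = 6962;  28801 + 6962 = 35763;  110926 + 35763 = 146689
966 + 72 = 1038;  6962 + 1038 = 8000;  35763 + 8000 = 43763;  146689 + 43763 = 190452

190452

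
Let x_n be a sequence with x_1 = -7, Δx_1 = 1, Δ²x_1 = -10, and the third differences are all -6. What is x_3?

Build the table forward from the leading diagonal:
Third differences: -6, -6, -6
Second differences: -10, -16, -22
First differences: 1, -9, -25
x: -7, -6, -15

-15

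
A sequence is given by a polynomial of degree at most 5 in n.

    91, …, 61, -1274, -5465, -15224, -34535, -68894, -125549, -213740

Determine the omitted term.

Using the last 8 terms:
-1335, -4191, -9759, -19311, -34359, -56655, -88191
-2856, -5568, -9552, -15048, -22296, -31536
-2712, -3984, -5496, -7248, -9240
-1272, -1512, -1752, -1992
-240, -240, -240
Constant fifth difference = -240.
Extend backward: -1272 + 240 = -1032;  -2712 + 1032 = -1680;  -2856 + 1680 = -1176;  -1335 + 1176 = -159;  61 + 159 = 220

220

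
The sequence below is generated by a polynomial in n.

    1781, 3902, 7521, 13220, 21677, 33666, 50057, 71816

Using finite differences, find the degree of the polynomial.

4

D1: 2121, 3619, 5699, 8457, 11989, 16391, 21759
D2: 1498, 2080, 2758, 3532, 4402, 5368
D3: 582, 678, 774, 870, 966
D4: 96, 96, 96, 96
The fourth differences are constant, so the polynomial has degree 4.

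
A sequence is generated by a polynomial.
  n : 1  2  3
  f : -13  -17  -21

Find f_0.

-9

D1: -4, -4
The first differences are constant at -4.
Work back: -13 + 4 = -9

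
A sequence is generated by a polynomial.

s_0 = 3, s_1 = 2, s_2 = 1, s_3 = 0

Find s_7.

-1  -1  -1
Constant first difference = -1, so extend:
0 − 1 = -1
-1 − 1 = -2
-2 − 1 = -3
-3 − 1 = -4

-4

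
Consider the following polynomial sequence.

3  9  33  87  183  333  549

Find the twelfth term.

3039

D1: 6 , 24 , 54 , 96 , 150 , 216
D2: 18 , 30 , 42 , 54 , 66
D3: 12 , 12 , 12 , 12
The third differences are constant (12).
66 + 12 = 78;  216 + 78 = 294;  549 + 294 = 843
78 + 12 = 90;  294 + 90 = 384;  843 + 384 = 1227
90 + 12 = 102;  384 + 102 = 486;  1227 + 486 = 1713
102 + 12 = 114;  486 + 114 = 600;  1713 + 600 = 2313
114 + 12 = 126;  600 + 126 = 726;  2313 + 726 = 3039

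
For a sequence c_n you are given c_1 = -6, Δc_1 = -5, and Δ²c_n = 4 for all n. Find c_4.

Build the table forward from the leading diagonal:
D2: 4, 4, 4, 4
D1: -5, -1, 3, 7
c: -6, -11, -12, -9

-9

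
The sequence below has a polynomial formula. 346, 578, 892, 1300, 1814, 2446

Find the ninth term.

D1: 232  314  408  514  632
D2: 82  94  106  118
D3: 12  12  12
The third differences are constant (12).
118 + 12 = 130;  632 + 130 = 762;  2446 + 762 = 3208
130 + 12 = 142;  762 + 142 = 904;  3208 + 904 = 4112
142 + 12 = 154;  904 + 154 = 1058;  4112 + 1058 = 5170

5170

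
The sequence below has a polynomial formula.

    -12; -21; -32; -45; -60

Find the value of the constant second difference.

D1: -9, -11, -13, -15
D2: -2, -2, -2

-2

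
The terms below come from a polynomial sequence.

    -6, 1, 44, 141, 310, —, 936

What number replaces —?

Using the first 5 terms:
Δ: 7  43  97  169
Δ²: 36  54  72
Δ³: 18  18
Constant third difference = 18.
Extend forward: 72 + 18 = 90;  169 + 90 = 259;  310 + 259 = 569

569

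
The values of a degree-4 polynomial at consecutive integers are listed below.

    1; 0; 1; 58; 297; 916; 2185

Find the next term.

-1 , 1 , 57 , 239 , 619 , 1269
2 , 56 , 182 , 380 , 650
54 , 126 , 198 , 270
72 , 72 , 72
Constant fourth difference = 72, so extend:
270 + 72 = 342;  650 + 342 = 992;  1269 + 992 = 2261;  2185 + 2261 = 4446

4446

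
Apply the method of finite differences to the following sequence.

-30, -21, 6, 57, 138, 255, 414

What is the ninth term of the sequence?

First differences: 9  27  51  81  117  159
Second differences: 18  24  30  36  42
Third differences: 6  6  6  6
The third differences are constant (6).
42 + 6 = 48;  159 + 48 = 207;  414 + 207 = 621
48 + 6 = 54;  207 + 54 = 261;  621 + 261 = 882

882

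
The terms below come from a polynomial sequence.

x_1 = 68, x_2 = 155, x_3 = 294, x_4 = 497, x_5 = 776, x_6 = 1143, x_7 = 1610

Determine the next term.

First differences: 87, 139, 203, 279, 367, 467
Second differences: 52, 64, 76, 88, 100
Third differences: 12, 12, 12, 12
The third differences are constant (12).
100 + 12 = 112;  467 + 112 = 579;  1610 + 579 = 2189

2189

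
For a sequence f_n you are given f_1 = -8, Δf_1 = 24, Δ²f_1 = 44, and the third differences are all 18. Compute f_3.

84

Build the table forward from the leading diagonal:
Δ³: 18, 18, 18
Δ²: 44, 62, 80
Δ: 24, 68, 130
f: -8, 16, 84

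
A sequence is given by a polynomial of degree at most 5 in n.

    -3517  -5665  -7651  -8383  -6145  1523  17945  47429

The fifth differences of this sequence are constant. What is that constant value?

First differences: -2148, -1986, -732, 2238, 7668, 16422, 29484
Second differences: 162, 1254, 2970, 5430, 8754, 13062
Third differences: 1092, 1716, 2460, 3324, 4308
Fourth differences: 624, 744, 864, 984
Fifth differences: 120, 120, 120

120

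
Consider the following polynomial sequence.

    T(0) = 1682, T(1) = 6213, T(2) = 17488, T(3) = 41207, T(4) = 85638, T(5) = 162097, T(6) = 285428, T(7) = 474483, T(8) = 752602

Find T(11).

D1: 4531, 11275, 23719, 44431, 76459, 123331, 189055, 278119
D2: 6744, 12444, 20712, 32028, 46872, 65724, 89064
D3: 5700, 8268, 11316, 14844, 18852, 23340
D4: 2568, 3048, 3528, 4008, 4488
D5: 480, 480, 480, 480
Fifth differences constant at 480.
4488 + 480 = 4968;  23340 + 4968 = 28308;  89064 + 28308 = 117372;  278119 + 117372 = 395491;  752602 + 395491 = 1148093
4968 + 480 = 5448;  28308 + 5448 = 33756;  117372 + 33756 = 151128;  395491 + 151128 = 546619;  1148093 + 546619 = 1694712
5448 + 480 = 5928;  33756 + 5928 = 39684;  151128 + 39684 = 190812;  546619 + 190812 = 737431;  1694712 + 737431 = 2432143

2432143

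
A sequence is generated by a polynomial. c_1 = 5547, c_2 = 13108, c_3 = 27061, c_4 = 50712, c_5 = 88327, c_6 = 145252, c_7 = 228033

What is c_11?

997357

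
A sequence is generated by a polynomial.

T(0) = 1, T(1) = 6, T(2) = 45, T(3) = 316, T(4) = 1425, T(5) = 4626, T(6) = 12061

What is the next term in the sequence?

27000

First differences: 5, 39, 271, 1109, 3201, 7435
Second differences: 34, 232, 838, 2092, 4234
Third differences: 198, 606, 1254, 2142
Fourth differences: 408, 648, 888
Fifth differences: 240, 240
The fifth differences are constant (240).
888 + 240 = 1128;  2142 + 1128 = 3270;  4234 + 3270 = 7504;  7435 + 7504 = 14939;  12061 + 14939 = 27000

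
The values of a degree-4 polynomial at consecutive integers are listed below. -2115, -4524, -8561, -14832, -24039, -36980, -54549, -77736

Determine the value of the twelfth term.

-2409 , -4037 , -6271 , -9207 , -12941 , -17569 , -23187
-1628 , -2234 , -2936 , -3734 , -4628 , -5618
-606 , -702 , -798 , -894 , -990
-96 , -96 , -96 , -96
Fourth differences constant at -96.
-990 − 96 = -1086;  -5618 − 1086 = -6704;  -23187 − 6704 = -29891;  -77736 − 29891 = -107627
-1086 − 96 = -1182;  -6704 − 1182 = -7886;  -29891 − 7886 = -37777;  -107627 − 37777 = -145404
-1182 − 96 = -1278;  -7886 − 1278 = -9164;  -37777 − 9164 = -46941;  -145404 − 46941 = -192345
-1278 − 96 = -1374;  -9164 − 1374 = -10538;  -46941 − 10538 = -57479;  -192345 − 57479 = -249824

-249824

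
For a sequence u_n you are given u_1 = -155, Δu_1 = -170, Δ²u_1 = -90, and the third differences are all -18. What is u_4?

Build the table forward from the leading diagonal:
Δ³: -18, -18, -18, -18
Δ²: -90, -108, -126, -144
Δ: -170, -260, -368, -494
u: -155, -325, -585, -953

-953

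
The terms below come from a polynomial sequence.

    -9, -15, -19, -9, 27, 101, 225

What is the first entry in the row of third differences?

First differences: -6, -4, 10, 36, 74, 124
Second differences: 2, 14, 26, 38, 50
Third differences: 12, 12, 12, 12

12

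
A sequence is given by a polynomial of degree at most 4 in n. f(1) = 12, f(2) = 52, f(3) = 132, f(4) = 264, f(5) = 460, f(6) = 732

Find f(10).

2820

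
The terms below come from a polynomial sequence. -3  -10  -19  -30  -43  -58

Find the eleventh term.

-163

Δ: -7  -9  -11  -13  -15
Δ²: -2  -2  -2  -2
Constant second difference = -2, so extend:
-15 − 2 = -17;  -58 − 17 = -75
-17 − 2 = -19;  -75 − 19 = -94
-19 − 2 = -21;  -94 − 21 = -115
-21 − 2 = -23;  -115 − 23 = -138
-23 − 2 = -25;  -138 − 25 = -163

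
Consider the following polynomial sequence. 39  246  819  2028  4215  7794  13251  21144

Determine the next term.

32103

D1: 207 , 573 , 1209 , 2187 , 3579 , 5457 , 7893
D2: 366 , 636 , 978 , 1392 , 1878 , 2436
D3: 270 , 342 , 414 , 486 , 558
D4: 72 , 72 , 72 , 72
Fourth differences constant at 72.
558 + 72 = 630;  2436 + 630 = 3066;  7893 + 3066 = 10959;  21144 + 10959 = 32103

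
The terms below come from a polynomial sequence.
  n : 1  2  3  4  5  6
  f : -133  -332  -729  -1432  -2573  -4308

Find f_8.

-10304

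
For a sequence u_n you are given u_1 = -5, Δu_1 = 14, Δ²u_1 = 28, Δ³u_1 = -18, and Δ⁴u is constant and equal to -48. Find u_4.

Build the table forward from the leading diagonal:
Fourth differences: -48  -48  -48  -48
Third differences: -18  -66  -114  -162
Second differences: 28  10  -56  -170
First differences: 14  42  52  -4
u: -5  9  51  103

103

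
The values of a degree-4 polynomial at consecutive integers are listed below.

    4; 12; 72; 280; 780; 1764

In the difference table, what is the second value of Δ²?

148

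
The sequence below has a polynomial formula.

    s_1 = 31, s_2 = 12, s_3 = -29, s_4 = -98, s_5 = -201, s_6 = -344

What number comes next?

Δ: -19 , -41 , -69 , -103 , -143
Δ²: -22 , -28 , -34 , -40
Δ³: -6 , -6 , -6
Third differences constant at -6.
-40 − 6 = -46;  -143 − 46 = -189;  -344 − 189 = -533

-533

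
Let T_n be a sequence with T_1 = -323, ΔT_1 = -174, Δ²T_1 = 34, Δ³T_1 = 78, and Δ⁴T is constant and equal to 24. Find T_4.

-665

Build the table forward from the leading diagonal:
Δ⁴: 24  24  24  24
Δ³: 78  102  126  150
Δ²: 34  112  214  340
Δ: -174  -140  -28  186
T: -323  -497  -637  -665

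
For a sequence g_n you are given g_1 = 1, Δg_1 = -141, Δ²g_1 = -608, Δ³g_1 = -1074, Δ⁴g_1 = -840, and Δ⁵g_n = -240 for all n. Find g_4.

-3320

Build the table forward from the leading diagonal:
Fifth differences: -240, -240, -240, -240
Fourth differences: -840, -1080, -1320, -1560
Third differences: -1074, -1914, -2994, -4314
Second differences: -608, -1682, -3596, -6590
First differences: -141, -749, -2431, -6027
g: 1, -140, -889, -3320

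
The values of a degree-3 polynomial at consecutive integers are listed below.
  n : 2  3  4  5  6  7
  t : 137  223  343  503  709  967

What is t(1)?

First differences: 86, 120, 160, 206, 258
Second differences: 34, 40, 46, 52
Third differences: 6, 6, 6
The third differences are constant at 6.
Work back: 34 − 6 = 28;  86 − 28 = 58;  137 − 58 = 79

79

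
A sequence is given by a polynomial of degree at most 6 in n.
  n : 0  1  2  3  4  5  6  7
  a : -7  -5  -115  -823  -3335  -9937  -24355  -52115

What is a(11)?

D1: 2 , -110 , -708 , -2512 , -6602 , -14418 , -27760
D2: -112 , -598 , -1804 , -4090 , -7816 , -13342
D3: -486 , -1206 , -2286 , -3726 , -5526
D4: -720 , -1080 , -1440 , -1800
D5: -360 , -360 , -360
Constant fifth difference = -360, so extend:
-1800 − 360 = -2160;  -5526 − 2160 = -7686;  -13342 − 7686 = -21028;  -27760 − 21028 = -48788;  -52115 − 48788 = -100903
-2160 − 360 = -2520;  -7686 − 2520 = -10206;  -21028 − 10206 = -31234;  -48788 − 31234 = -80022;  -100903 − 80022 = -180925
-2520 − 360 = -2880;  -10206 − 2880 = -13086;  -31234 − 13086 = -44320;  -80022 − 44320 = -124342;  -180925 − 124342 = -305267
-2880 − 360 = -3240;  -13086 − 3240 = -16326;  -44320 − 16326 = -60646;  -124342 − 60646 = -184988;  -305267 − 184988 = -490255

-490255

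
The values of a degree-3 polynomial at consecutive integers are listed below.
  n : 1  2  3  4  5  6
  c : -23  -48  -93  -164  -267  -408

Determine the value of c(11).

-1893

Δ: -25, -45, -71, -103, -141
Δ²: -20, -26, -32, -38
Δ³: -6, -6, -6
Third differences constant at -6.
-38 − 6 = -44;  -141 − 44 = -185;  -408 − 185 = -593
-44 − 6 = -50;  -185 − 50 = -235;  -593 − 235 = -828
-50 − 6 = -56;  -235 − 56 = -291;  -828 − 291 = -1119
-56 − 6 = -62;  -291 − 62 = -353;  -1119 − 353 = -1472
-62 − 6 = -68;  -353 − 68 = -421;  -1472 − 421 = -1893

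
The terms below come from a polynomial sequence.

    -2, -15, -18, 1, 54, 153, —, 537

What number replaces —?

310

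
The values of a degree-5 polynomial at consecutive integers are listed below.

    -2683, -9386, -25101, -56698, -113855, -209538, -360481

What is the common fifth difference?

-480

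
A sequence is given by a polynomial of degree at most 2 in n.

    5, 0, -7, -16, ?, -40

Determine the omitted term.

-27

Using the first 4 terms:
D1: -5  -7  -9
D2: -2  -2
Constant second difference = -2.
Extend forward: -9 − 2 = -11;  -16 − 11 = -27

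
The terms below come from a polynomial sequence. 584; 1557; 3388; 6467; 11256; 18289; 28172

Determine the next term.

Δ: 973, 1831, 3079, 4789, 7033, 9883
Δ²: 858, 1248, 1710, 2244, 2850
Δ³: 390, 462, 534, 606
Δ⁴: 72, 72, 72
Fourth differences constant at 72.
606 + 72 = 678;  2850 + 678 = 3528;  9883 + 3528 = 13411;  28172 + 13411 = 41583

41583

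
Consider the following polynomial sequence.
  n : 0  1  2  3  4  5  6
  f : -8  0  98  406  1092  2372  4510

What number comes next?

D1: 8, 98, 308, 686, 1280, 2138
D2: 90, 210, 378, 594, 858
D3: 120, 168, 216, 264
D4: 48, 48, 48
Fourth differences constant at 48.
264 + 48 = 312;  858 + 312 = 1170;  2138 + 1170 = 3308;  4510 + 3308 = 7818

7818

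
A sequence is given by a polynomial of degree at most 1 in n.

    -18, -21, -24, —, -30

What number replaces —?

Using the first 3 terms:
D1: -3  -3
Constant first difference = -3.
Extend forward: -24 − 3 = -27

-27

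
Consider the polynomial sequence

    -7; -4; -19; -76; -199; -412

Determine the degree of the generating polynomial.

First differences: 3, -15, -57, -123, -213
Second differences: -18, -42, -66, -90
Third differences: -24, -24, -24
The third differences are constant, so the polynomial has degree 3.

3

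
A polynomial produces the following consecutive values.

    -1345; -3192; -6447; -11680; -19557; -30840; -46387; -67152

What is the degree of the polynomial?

4

D1: -1847, -3255, -5233, -7877, -11283, -15547, -20765
D2: -1408, -1978, -2644, -3406, -4264, -5218
D3: -570, -666, -762, -858, -954
D4: -96, -96, -96, -96
The fourth differences are constant, so the polynomial has degree 4.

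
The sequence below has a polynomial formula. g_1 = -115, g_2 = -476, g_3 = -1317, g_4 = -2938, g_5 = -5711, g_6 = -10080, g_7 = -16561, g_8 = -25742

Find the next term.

Δ: -361 , -841 , -1621 , -2773 , -4369 , -6481 , -9181
Δ²: -480 , -780 , -1152 , -1596 , -2112 , -2700
Δ³: -300 , -372 , -444 , -516 , -588
Δ⁴: -72 , -72 , -72 , -72
Fourth differences constant at -72.
-588 − 72 = -660;  -2700 − 660 = -3360;  -9181 − 3360 = -12541;  -25742 − 12541 = -38283

-38283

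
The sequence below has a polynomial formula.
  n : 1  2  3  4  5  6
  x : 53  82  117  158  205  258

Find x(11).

29  35  41  47  53
6  6  6  6
Second differences constant at 6.
53 + 6 = 59;  258 + 59 = 317
59 + 6 = 65;  317 + 65 = 382
65 + 6 = 71;  382 + 71 = 453
71 + 6 = 77;  453 + 77 = 530
77 + 6 = 83;  530 + 83 = 613

613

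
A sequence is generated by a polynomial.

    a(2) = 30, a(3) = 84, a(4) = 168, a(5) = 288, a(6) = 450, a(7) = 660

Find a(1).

0

D1: 54, 84, 120, 162, 210
D2: 30, 36, 42, 48
D3: 6, 6, 6
The third differences are constant at 6.
Work back: 30 − 6 = 24;  54 − 24 = 30;  30 − 30 = 0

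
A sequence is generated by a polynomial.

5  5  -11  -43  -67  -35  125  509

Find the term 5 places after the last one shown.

D1: 0, -16, -32, -24, 32, 160, 384
D2: -16, -16, 8, 56, 128, 224
D3: 0, 24, 48, 72, 96
D4: 24, 24, 24, 24
Constant fourth difference = 24, so extend:
96 + 24 = 120;  224 + 120 = 344;  384 + 344 = 728;  509 + 728 = 1237
120 + 24 = 144;  344 + 144 = 488;  728 + 488 = 1216;  1237 + 1216 = 2453
144 + 24 = 168;  488 + 168 = 656;  1216 + 656 = 1872;  2453 + 1872 = 4325
168 + 24 = 192;  656 + 192 = 848;  1872 + 848 = 2720;  4325 + 2720 = 7045
192 + 24 = 216;  848 + 216 = 1064;  2720 + 1064 = 3784;  7045 + 3784 = 10829

10829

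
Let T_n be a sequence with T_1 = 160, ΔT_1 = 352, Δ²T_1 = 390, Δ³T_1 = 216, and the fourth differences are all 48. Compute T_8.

20054

Build the table forward from the leading diagonal:
D4: 48  48  48  48  48  48  48  48
D3: 216  264  312  360  408  456  504  552
D2: 390  606  870  1182  1542  1950  2406  2910
D1: 352  742  1348  2218  3400  4942  6892  9298
T: 160  512  1254  2602  4820  8220  13162  20054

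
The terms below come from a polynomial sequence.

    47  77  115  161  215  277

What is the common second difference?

First differences: 30, 38, 46, 54, 62
Second differences: 8, 8, 8, 8

8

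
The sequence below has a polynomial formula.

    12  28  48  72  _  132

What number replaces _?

Using the first 4 terms:
16  20  24
4  4
Constant second difference = 4.
Extend forward: 24 + 4 = 28;  72 + 28 = 100

100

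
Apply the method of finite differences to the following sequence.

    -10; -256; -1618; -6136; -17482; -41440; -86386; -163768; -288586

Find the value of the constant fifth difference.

First differences: -246, -1362, -4518, -11346, -23958, -44946, -77382, -124818
Second differences: -1116, -3156, -6828, -12612, -20988, -32436, -47436
Third differences: -2040, -3672, -5784, -8376, -11448, -15000
Fourth differences: -1632, -2112, -2592, -3072, -3552
Fifth differences: -480, -480, -480, -480

-480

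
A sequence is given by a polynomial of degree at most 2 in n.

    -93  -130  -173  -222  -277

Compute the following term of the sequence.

D1: -37  -43  -49  -55
D2: -6  -6  -6
Constant second difference = -6, so extend:
-55 − 6 = -61;  -277 − 61 = -338

-338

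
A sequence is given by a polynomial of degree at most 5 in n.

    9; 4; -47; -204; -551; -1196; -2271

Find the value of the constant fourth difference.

-24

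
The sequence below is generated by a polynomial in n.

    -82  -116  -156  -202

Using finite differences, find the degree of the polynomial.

2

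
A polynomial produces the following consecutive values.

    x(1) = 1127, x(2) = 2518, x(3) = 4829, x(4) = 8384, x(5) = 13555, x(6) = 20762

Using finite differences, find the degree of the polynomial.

D1: 1391, 2311, 3555, 5171, 7207
D2: 920, 1244, 1616, 2036
D3: 324, 372, 420
D4: 48, 48
The fourth differences are constant, so the polynomial has degree 4.

4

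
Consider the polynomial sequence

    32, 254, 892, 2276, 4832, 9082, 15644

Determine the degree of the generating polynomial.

Δ: 222, 638, 1384, 2556, 4250, 6562
Δ²: 416, 746, 1172, 1694, 2312
Δ³: 330, 426, 522, 618
Δ⁴: 96, 96, 96
The fourth differences are constant, so the polynomial has degree 4.

4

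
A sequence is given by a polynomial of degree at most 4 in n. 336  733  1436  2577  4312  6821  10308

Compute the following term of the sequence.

Δ: 397, 703, 1141, 1735, 2509, 3487
Δ²: 306, 438, 594, 774, 978
Δ³: 132, 156, 180, 204
Δ⁴: 24, 24, 24
The fourth differences are constant (24).
204 + 24 = 228;  978 + 228 = 1206;  3487 + 1206 = 4693;  10308 + 4693 = 15001

15001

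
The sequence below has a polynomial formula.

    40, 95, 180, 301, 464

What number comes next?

675

First differences: 55 , 85 , 121 , 163
Second differences: 30 , 36 , 42
Third differences: 6 , 6
Third differences constant at 6.
42 + 6 = 48;  163 + 48 = 211;  464 + 211 = 675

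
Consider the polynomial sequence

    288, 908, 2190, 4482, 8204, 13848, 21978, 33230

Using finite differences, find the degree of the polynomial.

4

D1: 620, 1282, 2292, 3722, 5644, 8130, 11252
D2: 662, 1010, 1430, 1922, 2486, 3122
D3: 348, 420, 492, 564, 636
D4: 72, 72, 72, 72
The fourth differences are constant, so the polynomial has degree 4.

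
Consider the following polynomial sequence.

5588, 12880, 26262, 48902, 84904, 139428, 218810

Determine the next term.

Δ: 7292, 13382, 22640, 36002, 54524, 79382
Δ²: 6090, 9258, 13362, 18522, 24858
Δ³: 3168, 4104, 5160, 6336
Δ⁴: 936, 1056, 1176
Δ⁵: 120, 120
The fifth differences are constant (120).
1176 + 120 = 1296;  6336 + 1296 = 7632;  24858 + 7632 = 32490;  79382 + 32490 = 111872;  218810 + 111872 = 330682

330682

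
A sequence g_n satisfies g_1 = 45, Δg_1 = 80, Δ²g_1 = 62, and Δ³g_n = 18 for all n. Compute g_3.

Build the table forward from the leading diagonal:
Third differences: 18  18  18
Second differences: 62  80  98
First differences: 80  142  222
g: 45  125  267

267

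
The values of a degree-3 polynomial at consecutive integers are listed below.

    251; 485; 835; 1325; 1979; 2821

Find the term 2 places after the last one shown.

5165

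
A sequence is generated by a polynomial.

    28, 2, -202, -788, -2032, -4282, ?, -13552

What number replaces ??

Using the first 6 terms:
-26  -204  -586  -1244  -2250
-178  -382  -658  -1006
-204  -276  -348
-72  -72
Constant fourth difference = -72.
Extend forward: -348 − 72 = -420;  -1006 − 420 = -1426;  -2250 − 1426 = -3676;  -4282 − 3676 = -7958

-7958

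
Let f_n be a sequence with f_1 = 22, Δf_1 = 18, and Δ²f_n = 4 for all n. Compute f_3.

Build the table forward from the leading diagonal:
Δ²: 4, 4, 4
Δ: 18, 22, 26
f: 22, 40, 62

62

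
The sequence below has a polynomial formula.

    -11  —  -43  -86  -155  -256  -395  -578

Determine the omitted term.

Using the last 6 terms:
Δ: -43, -69, -101, -139, -183
Δ²: -26, -32, -38, -44
Δ³: -6, -6, -6
Constant third difference = -6.
Extend backward: -26 + 6 = -20;  -43 + 20 = -23;  -43 + 23 = -20

-20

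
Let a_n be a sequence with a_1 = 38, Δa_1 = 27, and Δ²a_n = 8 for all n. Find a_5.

194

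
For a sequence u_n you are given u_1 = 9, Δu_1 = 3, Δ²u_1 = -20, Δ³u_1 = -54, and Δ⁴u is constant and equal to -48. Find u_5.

Build the table forward from the leading diagonal:
Fourth differences: -48, -48, -48, -48, -48
Third differences: -54, -102, -150, -198, -246
Second differences: -20, -74, -176, -326, -524
First differences: 3, -17, -91, -267, -593
u: 9, 12, -5, -96, -363

-363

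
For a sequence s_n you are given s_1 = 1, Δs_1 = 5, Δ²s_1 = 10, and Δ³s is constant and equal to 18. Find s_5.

Build the table forward from the leading diagonal:
D3: 18, 18, 18, 18, 18
D2: 10, 28, 46, 64, 82
D1: 5, 15, 43, 89, 153
s: 1, 6, 21, 64, 153

153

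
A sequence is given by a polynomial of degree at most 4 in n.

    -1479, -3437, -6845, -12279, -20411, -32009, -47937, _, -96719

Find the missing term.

-69155

Using the first 7 terms:
D1: -1958  -3408  -5434  -8132  -11598  -15928
D2: -1450  -2026  -2698  -3466  -4330
D3: -576  -672  -768  -864
D4: -96  -96  -96
Constant fourth difference = -96.
Extend forward: -864 − 96 = -960;  -4330 − 960 = -5290;  -15928 − 5290 = -21218;  -47937 − 21218 = -69155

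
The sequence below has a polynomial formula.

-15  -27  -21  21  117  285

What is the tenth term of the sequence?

2037

First differences: -12, 6, 42, 96, 168
Second differences: 18, 36, 54, 72
Third differences: 18, 18, 18
Third differences constant at 18.
72 + 18 = 90;  168 + 90 = 258;  285 + 258 = 543
90 + 18 = 108;  258 + 108 = 366;  543 + 366 = 909
108 + 18 = 126;  366 + 126 = 492;  909 + 492 = 1401
126 + 18 = 144;  492 + 144 = 636;  1401 + 636 = 2037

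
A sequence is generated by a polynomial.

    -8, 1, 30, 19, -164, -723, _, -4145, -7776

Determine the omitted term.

Using the first 6 terms:
9, 29, -11, -183, -559
20, -40, -172, -376
-60, -132, -204
-72, -72
Constant fourth difference = -72.
Extend forward: -204 − 72 = -276;  -376 − 276 = -652;  -559 − 652 = -1211;  -723 − 1211 = -1934

-1934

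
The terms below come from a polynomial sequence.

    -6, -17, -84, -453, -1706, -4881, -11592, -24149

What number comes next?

D1: -11 , -67 , -369 , -1253 , -3175 , -6711 , -12557
D2: -56 , -302 , -884 , -1922 , -3536 , -5846
D3: -246 , -582 , -1038 , -1614 , -2310
D4: -336 , -456 , -576 , -696
D5: -120 , -120 , -120
Constant fifth difference = -120, so extend:
-696 − 120 = -816;  -2310 − 816 = -3126;  -5846 − 3126 = -8972;  -12557 − 8972 = -21529;  -24149 − 21529 = -45678

-45678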